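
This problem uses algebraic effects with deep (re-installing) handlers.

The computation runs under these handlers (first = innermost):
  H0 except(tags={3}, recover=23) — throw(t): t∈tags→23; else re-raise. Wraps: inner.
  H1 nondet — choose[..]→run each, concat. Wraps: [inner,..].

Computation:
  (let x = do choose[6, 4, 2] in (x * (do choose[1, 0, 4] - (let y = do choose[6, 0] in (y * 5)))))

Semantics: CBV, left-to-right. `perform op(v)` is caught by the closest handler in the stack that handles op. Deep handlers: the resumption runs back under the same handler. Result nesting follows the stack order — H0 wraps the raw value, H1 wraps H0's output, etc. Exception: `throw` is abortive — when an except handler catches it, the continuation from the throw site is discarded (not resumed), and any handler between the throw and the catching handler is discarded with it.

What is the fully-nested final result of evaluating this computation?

Evaluation trace:
choose[6, 4, 2] @ H1
  branch[0] choose=6:
    choose[1, 0, 4] @ H1
      branch[0] choose=1:
        choose[6, 0] @ H1
          branch[0] choose=6:
            H0 returns -174
            H1 returns [-174]
          branch[1] choose=0:
            H0 returns 6
            H1 returns [6]
      branch[1] choose=0:
        choose[6, 0] @ H1
          branch[0] choose=6:
            H0 returns -180
            H1 returns [-180]
          branch[1] choose=0:
            H0 returns 0
            H1 returns [0]
      branch[2] choose=4:
        choose[6, 0] @ H1
          branch[0] choose=6:
            H0 returns -156
            H1 returns [-156]
          branch[1] choose=0:
            H0 returns 24
            H1 returns [24]
  branch[1] choose=4:
    choose[1, 0, 4] @ H1
      branch[0] choose=1:
        choose[6, 0] @ H1
          branch[0] choose=6:
            H0 returns -116
            H1 returns [-116]
          branch[1] choose=0:
            H0 returns 4
            H1 returns [4]
      branch[1] choose=0:
        choose[6, 0] @ H1
          branch[0] choose=6:
            H0 returns -120
            H1 returns [-120]
          branch[1] choose=0:
            H0 returns 0
            H1 returns [0]
      branch[2] choose=4:
        choose[6, 0] @ H1
          branch[0] choose=6:
            H0 returns -104
            H1 returns [-104]
          branch[1] choose=0:
            H0 returns 16
            H1 returns [16]
  branch[2] choose=2:
    choose[1, 0, 4] @ H1
      branch[0] choose=1:
        choose[6, 0] @ H1
          branch[0] choose=6:
            H0 returns -58
            H1 returns [-58]
          branch[1] choose=0:
            H0 returns 2
            H1 returns [2]
      branch[1] choose=0:
        choose[6, 0] @ H1
          branch[0] choose=6:
            H0 returns -60
            H1 returns [-60]
          branch[1] choose=0:
            H0 returns 0
            H1 returns [0]
      branch[2] choose=4:
        choose[6, 0] @ H1
          branch[0] choose=6:
            H0 returns -52
            H1 returns [-52]
          branch[1] choose=0:
            H0 returns 8
            H1 returns [8]
= [-174, 6, -180, 0, -156, 24, -116, 4, -120, 0, -104, 16, -58, 2, -60, 0, -52, 8]

Answer: [-174, 6, -180, 0, -156, 24, -116, 4, -120, 0, -104, 16, -58, 2, -60, 0, -52, 8]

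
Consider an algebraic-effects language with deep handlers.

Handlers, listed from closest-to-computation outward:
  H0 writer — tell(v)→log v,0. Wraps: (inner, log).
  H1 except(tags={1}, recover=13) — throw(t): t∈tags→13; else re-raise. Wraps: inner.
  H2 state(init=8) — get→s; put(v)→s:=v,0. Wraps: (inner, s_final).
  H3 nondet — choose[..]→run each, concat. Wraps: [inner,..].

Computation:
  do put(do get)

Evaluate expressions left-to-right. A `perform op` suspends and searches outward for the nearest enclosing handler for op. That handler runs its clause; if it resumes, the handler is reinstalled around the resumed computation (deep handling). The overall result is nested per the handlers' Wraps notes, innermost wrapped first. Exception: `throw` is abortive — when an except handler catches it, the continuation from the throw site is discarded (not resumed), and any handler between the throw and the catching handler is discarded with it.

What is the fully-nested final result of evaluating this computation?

Answer: [((0, ()), 8)]

Evaluation trace:
get @ H2 ⇒ 8
put(8) @ H2 ⇒ s:=8
H0 returns (0, ())
H1 returns (0, ())
H2 returns ((0, ()), 8)
H3 returns [((0, ()), 8)]
= [((0, ()), 8)]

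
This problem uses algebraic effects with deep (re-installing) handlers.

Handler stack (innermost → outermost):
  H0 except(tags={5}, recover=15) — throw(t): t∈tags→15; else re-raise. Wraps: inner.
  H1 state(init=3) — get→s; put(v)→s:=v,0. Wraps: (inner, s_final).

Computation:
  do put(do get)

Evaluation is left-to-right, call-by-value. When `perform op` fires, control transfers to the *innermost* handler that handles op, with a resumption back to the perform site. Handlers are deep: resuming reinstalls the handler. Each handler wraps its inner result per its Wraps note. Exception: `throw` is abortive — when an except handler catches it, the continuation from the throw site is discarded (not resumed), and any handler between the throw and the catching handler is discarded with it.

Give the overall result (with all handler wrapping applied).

Answer: (0, 3)

Working:
get @ H1 ⇒ 3
put(3) @ H1 ⇒ s:=3
H0 returns 0
H1 returns (0, 3)
= (0, 3)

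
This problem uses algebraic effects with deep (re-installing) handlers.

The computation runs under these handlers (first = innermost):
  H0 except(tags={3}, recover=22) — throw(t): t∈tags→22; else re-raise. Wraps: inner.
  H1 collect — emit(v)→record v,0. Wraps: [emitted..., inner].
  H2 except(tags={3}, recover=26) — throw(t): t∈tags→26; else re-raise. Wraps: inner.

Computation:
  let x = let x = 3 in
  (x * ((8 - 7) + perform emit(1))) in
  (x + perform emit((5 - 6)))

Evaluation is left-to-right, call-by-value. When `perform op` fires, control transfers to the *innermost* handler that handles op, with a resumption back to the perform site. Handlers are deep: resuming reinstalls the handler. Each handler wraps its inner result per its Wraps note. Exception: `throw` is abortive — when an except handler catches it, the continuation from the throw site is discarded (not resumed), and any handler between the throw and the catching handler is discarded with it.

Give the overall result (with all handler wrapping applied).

Answer: [1, -1, 3]

Step-by-step:
emit(1) @ H1 ⇒ out+=1
emit(-1) @ H1 ⇒ out+=-1
H0 returns 3
H1 returns [1, -1, 3]
H2 returns [1, -1, 3]
= [1, -1, 3]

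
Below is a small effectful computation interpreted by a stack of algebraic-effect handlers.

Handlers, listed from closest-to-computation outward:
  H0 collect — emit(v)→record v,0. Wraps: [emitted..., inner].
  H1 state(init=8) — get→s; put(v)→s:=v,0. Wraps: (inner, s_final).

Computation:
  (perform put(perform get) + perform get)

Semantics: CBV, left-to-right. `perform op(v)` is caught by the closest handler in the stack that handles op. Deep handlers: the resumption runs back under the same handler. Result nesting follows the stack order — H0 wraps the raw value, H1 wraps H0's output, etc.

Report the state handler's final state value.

Working:
get @ H1 ⇒ 8
put(8) @ H1 ⇒ s:=8
get @ H1 ⇒ 8
H0 returns [8]
H1 returns ([8], 8)
= ([8], 8)

Answer: 8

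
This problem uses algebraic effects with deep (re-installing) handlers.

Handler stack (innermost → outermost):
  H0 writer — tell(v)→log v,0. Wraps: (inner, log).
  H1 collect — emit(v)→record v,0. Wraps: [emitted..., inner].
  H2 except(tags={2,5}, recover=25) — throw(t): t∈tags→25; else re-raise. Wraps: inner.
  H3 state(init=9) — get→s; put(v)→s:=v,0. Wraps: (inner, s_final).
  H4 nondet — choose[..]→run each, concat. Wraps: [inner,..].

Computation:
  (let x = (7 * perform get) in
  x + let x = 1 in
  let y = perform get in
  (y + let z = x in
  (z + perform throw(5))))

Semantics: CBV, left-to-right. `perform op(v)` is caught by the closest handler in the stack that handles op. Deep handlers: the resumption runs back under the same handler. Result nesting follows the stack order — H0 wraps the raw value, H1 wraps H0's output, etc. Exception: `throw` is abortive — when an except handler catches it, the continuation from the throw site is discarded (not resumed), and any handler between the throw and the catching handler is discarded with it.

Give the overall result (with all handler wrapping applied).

Answer: [(25, 9)]

Evaluation trace:
get @ H3 ⇒ 9
get @ H3 ⇒ 9
throw(5) @ H2 caught ⇒ 25
H3 returns (25, 9)
H4 returns [(25, 9)]
= [(25, 9)]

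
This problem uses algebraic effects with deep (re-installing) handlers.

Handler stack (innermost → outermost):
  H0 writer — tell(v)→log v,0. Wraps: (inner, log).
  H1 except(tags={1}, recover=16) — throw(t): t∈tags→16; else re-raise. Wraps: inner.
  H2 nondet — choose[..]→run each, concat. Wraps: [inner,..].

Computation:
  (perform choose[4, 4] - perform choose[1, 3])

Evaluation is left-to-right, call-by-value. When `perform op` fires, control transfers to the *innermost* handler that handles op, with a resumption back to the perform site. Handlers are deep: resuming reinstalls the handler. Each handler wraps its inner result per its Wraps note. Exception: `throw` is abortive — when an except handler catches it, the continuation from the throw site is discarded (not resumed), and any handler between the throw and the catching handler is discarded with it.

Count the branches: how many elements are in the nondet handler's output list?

Answer: 4

Working:
choose[4, 4] @ H2
  branch[0] choose=4:
    choose[1, 3] @ H2
      branch[0] choose=1:
        H0 returns (3, ())
        H1 returns (3, ())
        H2 returns [(3, ())]
      branch[1] choose=3:
        H0 returns (1, ())
        H1 returns (1, ())
        H2 returns [(1, ())]
  branch[1] choose=4:
    choose[1, 3] @ H2
      branch[0] choose=1:
        H0 returns (3, ())
        H1 returns (3, ())
        H2 returns [(3, ())]
      branch[1] choose=3:
        H0 returns (1, ())
        H1 returns (1, ())
        H2 returns [(1, ())]
= [(3, ()), (1, ()), (3, ()), (1, ())]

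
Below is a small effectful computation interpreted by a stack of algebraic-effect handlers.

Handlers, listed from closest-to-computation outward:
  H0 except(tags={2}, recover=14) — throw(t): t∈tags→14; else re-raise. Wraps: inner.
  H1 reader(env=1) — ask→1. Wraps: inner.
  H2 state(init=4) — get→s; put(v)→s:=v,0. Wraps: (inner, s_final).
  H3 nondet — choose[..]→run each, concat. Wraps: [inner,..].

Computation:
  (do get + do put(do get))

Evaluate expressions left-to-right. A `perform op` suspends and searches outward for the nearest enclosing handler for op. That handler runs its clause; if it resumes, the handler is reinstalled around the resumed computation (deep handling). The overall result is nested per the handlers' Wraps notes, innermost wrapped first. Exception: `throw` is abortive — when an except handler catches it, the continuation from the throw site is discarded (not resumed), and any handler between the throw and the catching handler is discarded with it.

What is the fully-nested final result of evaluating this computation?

Answer: [(4, 4)]

Working:
get @ H2 ⇒ 4
get @ H2 ⇒ 4
put(4) @ H2 ⇒ s:=4
H0 returns 4
H1 returns 4
H2 returns (4, 4)
H3 returns [(4, 4)]
= [(4, 4)]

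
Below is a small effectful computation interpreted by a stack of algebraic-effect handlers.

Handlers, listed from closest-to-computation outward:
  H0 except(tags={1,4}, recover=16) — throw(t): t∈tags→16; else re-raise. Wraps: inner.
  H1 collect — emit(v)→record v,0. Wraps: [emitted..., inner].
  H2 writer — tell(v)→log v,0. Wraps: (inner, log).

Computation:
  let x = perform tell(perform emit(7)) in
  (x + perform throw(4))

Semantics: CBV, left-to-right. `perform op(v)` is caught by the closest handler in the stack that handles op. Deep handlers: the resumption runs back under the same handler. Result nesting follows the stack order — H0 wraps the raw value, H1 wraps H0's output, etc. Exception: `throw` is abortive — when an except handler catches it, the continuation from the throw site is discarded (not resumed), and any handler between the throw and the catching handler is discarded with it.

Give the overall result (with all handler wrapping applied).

Step-by-step:
emit(7) @ H1 ⇒ out+=7
tell(0) @ H2 ⇒ log+=0
throw(4) @ H0 caught ⇒ 16
H1 returns [7, 16]
H2 returns ([7, 16], (0))
= ([7, 16], (0))

Answer: ([7, 16], (0))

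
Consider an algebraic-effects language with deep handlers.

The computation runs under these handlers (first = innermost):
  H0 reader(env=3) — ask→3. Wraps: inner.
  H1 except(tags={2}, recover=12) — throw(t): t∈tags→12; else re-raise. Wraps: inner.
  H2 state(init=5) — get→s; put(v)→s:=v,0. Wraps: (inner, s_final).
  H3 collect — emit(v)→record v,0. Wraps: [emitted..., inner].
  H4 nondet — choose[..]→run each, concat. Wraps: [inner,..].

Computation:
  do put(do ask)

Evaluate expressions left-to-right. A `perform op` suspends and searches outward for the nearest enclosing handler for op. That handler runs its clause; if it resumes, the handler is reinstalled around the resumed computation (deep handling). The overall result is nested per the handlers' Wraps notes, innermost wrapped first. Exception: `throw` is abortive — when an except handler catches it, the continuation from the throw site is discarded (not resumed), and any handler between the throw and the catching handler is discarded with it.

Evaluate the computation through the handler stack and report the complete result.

Answer: [[(0, 3)]]

Step-by-step:
ask @ H0 ⇒ 3
put(3) @ H2 ⇒ s:=3
H0 returns 0
H1 returns 0
H2 returns (0, 3)
H3 returns [(0, 3)]
H4 returns [[(0, 3)]]
= [[(0, 3)]]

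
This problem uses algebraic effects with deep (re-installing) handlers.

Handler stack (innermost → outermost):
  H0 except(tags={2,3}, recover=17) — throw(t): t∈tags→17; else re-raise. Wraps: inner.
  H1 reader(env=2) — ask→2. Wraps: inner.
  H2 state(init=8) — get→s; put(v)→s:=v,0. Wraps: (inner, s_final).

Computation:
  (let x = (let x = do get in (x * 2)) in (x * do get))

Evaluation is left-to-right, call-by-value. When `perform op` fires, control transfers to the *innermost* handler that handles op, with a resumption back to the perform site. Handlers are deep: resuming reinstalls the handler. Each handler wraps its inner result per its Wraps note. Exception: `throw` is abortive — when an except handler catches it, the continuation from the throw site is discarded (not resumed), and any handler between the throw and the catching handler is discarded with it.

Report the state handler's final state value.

Answer: 8

Step-by-step:
get @ H2 ⇒ 8
get @ H2 ⇒ 8
H0 returns 128
H1 returns 128
H2 returns (128, 8)
= (128, 8)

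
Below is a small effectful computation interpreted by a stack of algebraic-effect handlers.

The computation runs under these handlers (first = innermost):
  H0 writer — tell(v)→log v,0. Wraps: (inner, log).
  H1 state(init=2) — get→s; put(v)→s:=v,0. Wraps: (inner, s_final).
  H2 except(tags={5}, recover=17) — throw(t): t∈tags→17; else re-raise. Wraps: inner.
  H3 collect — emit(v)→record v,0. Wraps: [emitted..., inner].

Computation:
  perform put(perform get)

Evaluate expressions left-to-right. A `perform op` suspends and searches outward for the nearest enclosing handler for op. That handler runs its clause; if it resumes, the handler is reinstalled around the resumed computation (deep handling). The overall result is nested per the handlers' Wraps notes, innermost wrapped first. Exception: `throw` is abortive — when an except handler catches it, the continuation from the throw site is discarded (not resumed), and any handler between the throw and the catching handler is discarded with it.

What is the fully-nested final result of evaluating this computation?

Step-by-step:
get @ H1 ⇒ 2
put(2) @ H1 ⇒ s:=2
H0 returns (0, ())
H1 returns ((0, ()), 2)
H2 returns ((0, ()), 2)
H3 returns [((0, ()), 2)]
= [((0, ()), 2)]

Answer: [((0, ()), 2)]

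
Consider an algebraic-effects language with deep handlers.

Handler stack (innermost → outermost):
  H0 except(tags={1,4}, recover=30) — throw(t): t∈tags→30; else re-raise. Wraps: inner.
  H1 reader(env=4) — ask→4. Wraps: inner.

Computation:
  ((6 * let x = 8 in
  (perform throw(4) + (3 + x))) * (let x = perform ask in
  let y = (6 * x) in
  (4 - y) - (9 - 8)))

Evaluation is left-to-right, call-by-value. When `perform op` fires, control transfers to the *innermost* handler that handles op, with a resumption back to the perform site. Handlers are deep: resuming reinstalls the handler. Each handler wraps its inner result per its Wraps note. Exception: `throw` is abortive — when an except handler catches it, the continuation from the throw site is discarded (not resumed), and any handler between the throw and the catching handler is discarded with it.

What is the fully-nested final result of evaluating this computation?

Answer: 30

Evaluation trace:
throw(4) @ H0 caught ⇒ 30
H1 returns 30
= 30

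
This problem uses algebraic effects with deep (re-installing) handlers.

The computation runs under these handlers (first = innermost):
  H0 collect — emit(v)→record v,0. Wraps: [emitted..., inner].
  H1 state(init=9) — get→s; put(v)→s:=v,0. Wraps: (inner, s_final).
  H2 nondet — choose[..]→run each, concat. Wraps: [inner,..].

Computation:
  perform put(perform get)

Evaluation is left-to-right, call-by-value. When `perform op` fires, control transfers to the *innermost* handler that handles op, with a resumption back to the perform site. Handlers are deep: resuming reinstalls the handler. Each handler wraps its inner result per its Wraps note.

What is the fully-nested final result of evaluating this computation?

Evaluation trace:
get @ H1 ⇒ 9
put(9) @ H1 ⇒ s:=9
H0 returns [0]
H1 returns ([0], 9)
H2 returns [([0], 9)]
= [([0], 9)]

Answer: [([0], 9)]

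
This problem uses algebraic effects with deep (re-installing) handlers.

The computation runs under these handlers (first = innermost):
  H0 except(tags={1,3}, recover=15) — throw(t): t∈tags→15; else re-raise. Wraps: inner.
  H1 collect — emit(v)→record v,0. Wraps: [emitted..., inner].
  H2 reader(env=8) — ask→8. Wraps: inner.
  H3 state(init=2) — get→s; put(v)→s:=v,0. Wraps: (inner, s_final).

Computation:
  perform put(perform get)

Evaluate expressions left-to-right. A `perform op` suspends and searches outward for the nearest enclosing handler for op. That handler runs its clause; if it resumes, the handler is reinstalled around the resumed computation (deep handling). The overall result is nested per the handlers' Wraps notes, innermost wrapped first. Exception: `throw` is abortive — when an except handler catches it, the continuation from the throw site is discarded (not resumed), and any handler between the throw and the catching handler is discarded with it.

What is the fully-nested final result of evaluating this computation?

Answer: ([0], 2)

Evaluation trace:
get @ H3 ⇒ 2
put(2) @ H3 ⇒ s:=2
H0 returns 0
H1 returns [0]
H2 returns [0]
H3 returns ([0], 2)
= ([0], 2)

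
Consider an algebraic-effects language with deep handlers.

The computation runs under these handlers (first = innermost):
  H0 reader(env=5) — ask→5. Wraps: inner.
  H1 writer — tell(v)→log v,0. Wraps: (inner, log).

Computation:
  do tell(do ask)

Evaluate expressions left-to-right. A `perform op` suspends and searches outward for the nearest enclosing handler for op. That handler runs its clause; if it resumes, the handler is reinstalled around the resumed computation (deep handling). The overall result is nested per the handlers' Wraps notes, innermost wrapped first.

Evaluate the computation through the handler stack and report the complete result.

Working:
ask @ H0 ⇒ 5
tell(5) @ H1 ⇒ log+=5
H0 returns 0
H1 returns (0, (5))
= (0, (5))

Answer: (0, (5))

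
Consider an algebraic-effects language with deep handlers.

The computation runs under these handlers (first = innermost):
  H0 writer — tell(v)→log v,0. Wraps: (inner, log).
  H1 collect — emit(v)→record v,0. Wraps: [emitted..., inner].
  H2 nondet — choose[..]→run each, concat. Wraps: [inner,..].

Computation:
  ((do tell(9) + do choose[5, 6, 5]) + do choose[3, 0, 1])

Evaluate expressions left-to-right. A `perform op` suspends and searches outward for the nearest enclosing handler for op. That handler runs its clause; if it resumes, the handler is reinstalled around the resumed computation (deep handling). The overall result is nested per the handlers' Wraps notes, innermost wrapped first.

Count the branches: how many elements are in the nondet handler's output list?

Answer: 9

Working:
tell(9) @ H0 ⇒ log+=9
choose[5, 6, 5] @ H2
  branch[0] choose=5:
    choose[3, 0, 1] @ H2
      branch[0] choose=3:
        H0 returns (8, (9))
        H1 returns [(8, (9))]
        H2 returns [[(8, (9))]]
      branch[1] choose=0:
        H0 returns (5, (9))
        H1 returns [(5, (9))]
        H2 returns [[(5, (9))]]
      branch[2] choose=1:
        H0 returns (6, (9))
        H1 returns [(6, (9))]
        H2 returns [[(6, (9))]]
  branch[1] choose=6:
    choose[3, 0, 1] @ H2
      branch[0] choose=3:
        H0 returns (9, (9))
        H1 returns [(9, (9))]
        H2 returns [[(9, (9))]]
      branch[1] choose=0:
        H0 returns (6, (9))
        H1 returns [(6, (9))]
        H2 returns [[(6, (9))]]
      branch[2] choose=1:
        H0 returns (7, (9))
        H1 returns [(7, (9))]
        H2 returns [[(7, (9))]]
  branch[2] choose=5:
    choose[3, 0, 1] @ H2
      branch[0] choose=3:
        H0 returns (8, (9))
        H1 returns [(8, (9))]
        H2 returns [[(8, (9))]]
      branch[1] choose=0:
        H0 returns (5, (9))
        H1 returns [(5, (9))]
        H2 returns [[(5, (9))]]
      branch[2] choose=1:
        H0 returns (6, (9))
        H1 returns [(6, (9))]
        H2 returns [[(6, (9))]]
= [[(8, (9))], [(5, (9))], [(6, (9))], [(9, (9))], [(6, (9))], [(7, (9))], [(8, (9))], [(5, (9))], [(6, (9))]]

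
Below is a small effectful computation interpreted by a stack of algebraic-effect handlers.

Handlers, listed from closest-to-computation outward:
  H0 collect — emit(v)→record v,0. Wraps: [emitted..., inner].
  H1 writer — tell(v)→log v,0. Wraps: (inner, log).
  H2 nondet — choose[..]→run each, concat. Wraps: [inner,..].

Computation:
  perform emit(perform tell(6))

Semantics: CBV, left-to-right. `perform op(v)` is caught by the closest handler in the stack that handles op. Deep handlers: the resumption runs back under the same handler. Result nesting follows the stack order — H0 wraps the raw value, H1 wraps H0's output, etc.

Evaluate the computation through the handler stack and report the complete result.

Answer: [([0, 0], (6))]

Evaluation trace:
tell(6) @ H1 ⇒ log+=6
emit(0) @ H0 ⇒ out+=0
H0 returns [0, 0]
H1 returns ([0, 0], (6))
H2 returns [([0, 0], (6))]
= [([0, 0], (6))]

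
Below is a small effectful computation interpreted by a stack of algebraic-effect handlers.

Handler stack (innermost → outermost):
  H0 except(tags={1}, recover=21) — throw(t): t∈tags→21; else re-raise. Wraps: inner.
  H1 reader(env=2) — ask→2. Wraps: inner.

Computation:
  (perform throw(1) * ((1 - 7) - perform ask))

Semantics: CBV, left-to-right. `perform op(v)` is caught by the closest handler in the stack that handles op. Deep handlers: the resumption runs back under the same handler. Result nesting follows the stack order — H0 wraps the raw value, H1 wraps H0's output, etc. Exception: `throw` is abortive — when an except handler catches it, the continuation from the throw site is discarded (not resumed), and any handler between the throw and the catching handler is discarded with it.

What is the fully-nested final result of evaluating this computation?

Evaluation trace:
throw(1) @ H0 caught ⇒ 21
H1 returns 21
= 21

Answer: 21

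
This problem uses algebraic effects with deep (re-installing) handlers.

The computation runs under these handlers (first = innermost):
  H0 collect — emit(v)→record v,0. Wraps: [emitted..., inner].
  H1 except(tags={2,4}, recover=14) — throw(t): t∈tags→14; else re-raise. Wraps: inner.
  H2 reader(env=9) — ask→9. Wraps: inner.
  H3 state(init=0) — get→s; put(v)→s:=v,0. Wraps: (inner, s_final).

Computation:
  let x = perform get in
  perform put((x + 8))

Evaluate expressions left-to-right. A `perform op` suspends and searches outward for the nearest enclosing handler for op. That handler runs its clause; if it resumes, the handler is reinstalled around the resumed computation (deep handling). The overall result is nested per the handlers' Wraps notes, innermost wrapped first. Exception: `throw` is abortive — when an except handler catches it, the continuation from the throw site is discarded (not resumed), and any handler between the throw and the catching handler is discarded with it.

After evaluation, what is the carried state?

Working:
get @ H3 ⇒ 0
put(8) @ H3 ⇒ s:=8
H0 returns [0]
H1 returns [0]
H2 returns [0]
H3 returns ([0], 8)
= ([0], 8)

Answer: 8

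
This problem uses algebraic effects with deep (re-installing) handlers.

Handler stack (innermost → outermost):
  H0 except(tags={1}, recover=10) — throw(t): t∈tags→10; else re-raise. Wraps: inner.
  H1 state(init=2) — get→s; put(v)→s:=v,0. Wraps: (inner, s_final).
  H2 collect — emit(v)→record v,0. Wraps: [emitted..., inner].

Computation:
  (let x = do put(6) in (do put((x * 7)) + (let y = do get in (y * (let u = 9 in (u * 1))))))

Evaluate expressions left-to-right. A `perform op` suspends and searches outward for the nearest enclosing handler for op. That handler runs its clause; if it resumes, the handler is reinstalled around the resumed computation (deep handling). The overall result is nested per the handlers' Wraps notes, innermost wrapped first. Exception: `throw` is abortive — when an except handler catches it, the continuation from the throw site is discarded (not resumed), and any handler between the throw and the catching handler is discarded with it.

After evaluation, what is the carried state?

Working:
put(6) @ H1 ⇒ s:=6
put(0) @ H1 ⇒ s:=0
get @ H1 ⇒ 0
H0 returns 0
H1 returns (0, 0)
H2 returns [(0, 0)]
= [(0, 0)]

Answer: 0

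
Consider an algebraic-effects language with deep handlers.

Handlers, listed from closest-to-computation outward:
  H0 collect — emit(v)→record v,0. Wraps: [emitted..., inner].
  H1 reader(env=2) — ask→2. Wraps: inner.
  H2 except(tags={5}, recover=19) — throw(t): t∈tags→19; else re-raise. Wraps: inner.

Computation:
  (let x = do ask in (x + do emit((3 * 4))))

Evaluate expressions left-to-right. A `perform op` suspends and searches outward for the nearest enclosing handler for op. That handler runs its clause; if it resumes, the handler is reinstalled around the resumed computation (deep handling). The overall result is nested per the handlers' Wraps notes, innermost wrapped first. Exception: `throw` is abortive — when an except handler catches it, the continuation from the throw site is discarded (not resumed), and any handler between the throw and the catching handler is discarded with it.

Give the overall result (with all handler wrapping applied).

Step-by-step:
ask @ H1 ⇒ 2
emit(12) @ H0 ⇒ out+=12
H0 returns [12, 2]
H1 returns [12, 2]
H2 returns [12, 2]
= [12, 2]

Answer: [12, 2]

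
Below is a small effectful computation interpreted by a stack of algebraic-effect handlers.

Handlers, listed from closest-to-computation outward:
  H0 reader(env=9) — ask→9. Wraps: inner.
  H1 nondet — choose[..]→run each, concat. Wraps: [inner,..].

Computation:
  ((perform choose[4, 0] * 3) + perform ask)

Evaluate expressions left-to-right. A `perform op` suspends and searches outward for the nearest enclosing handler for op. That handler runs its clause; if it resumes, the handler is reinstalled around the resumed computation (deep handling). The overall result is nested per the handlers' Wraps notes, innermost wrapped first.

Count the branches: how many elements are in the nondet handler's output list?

Answer: 2

Evaluation trace:
choose[4, 0] @ H1
  branch[0] choose=4:
    ask @ H0 ⇒ 9
    H0 returns 21
    H1 returns [21]
  branch[1] choose=0:
    ask @ H0 ⇒ 9
    H0 returns 9
    H1 returns [9]
= [21, 9]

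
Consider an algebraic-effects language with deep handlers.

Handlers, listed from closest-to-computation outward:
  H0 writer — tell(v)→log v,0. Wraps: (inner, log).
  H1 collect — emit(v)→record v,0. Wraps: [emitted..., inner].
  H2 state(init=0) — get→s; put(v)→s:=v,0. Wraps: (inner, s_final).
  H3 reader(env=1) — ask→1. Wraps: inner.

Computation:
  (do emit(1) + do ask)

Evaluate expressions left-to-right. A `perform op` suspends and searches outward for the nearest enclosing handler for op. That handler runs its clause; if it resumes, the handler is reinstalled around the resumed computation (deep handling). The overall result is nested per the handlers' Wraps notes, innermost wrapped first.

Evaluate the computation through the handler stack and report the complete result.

Evaluation trace:
emit(1) @ H1 ⇒ out+=1
ask @ H3 ⇒ 1
H0 returns (1, ())
H1 returns [1, (1, ())]
H2 returns ([1, (1, ())], 0)
H3 returns ([1, (1, ())], 0)
= ([1, (1, ())], 0)

Answer: ([1, (1, ())], 0)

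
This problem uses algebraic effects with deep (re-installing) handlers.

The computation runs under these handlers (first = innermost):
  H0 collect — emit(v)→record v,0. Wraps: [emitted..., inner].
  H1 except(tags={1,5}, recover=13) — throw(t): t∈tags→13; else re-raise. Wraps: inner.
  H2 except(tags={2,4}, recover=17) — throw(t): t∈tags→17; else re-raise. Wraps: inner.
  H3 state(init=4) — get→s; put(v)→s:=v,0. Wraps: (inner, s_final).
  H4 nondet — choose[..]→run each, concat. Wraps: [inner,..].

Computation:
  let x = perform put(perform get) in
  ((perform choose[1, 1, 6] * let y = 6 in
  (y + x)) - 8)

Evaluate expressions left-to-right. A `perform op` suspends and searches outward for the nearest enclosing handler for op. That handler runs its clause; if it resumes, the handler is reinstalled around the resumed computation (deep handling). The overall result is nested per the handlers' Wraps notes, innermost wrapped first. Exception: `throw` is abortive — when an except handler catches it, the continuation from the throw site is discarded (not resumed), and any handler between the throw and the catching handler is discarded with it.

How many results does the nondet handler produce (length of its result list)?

Working:
get @ H3 ⇒ 4
put(4) @ H3 ⇒ s:=4
choose[1, 1, 6] @ H4
  branch[0] choose=1:
    H0 returns [-2]
    H1 returns [-2]
    H2 returns [-2]
    H3 returns ([-2], 4)
    H4 returns [([-2], 4)]
  branch[1] choose=1:
    H0 returns [-2]
    H1 returns [-2]
    H2 returns [-2]
    H3 returns ([-2], 4)
    H4 returns [([-2], 4)]
  branch[2] choose=6:
    H0 returns [28]
    H1 returns [28]
    H2 returns [28]
    H3 returns ([28], 4)
    H4 returns [([28], 4)]
= [([-2], 4), ([-2], 4), ([28], 4)]

Answer: 3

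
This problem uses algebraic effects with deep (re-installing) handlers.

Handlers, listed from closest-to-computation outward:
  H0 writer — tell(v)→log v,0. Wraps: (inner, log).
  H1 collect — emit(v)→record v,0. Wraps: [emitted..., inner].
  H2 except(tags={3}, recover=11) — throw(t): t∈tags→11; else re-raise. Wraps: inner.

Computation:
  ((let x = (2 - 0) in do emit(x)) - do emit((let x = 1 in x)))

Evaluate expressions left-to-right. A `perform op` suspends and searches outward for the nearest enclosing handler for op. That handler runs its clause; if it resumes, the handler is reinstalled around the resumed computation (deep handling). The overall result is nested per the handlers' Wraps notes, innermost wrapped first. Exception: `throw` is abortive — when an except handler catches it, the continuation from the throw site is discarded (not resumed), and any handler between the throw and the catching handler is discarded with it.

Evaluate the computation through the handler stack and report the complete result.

Working:
emit(2) @ H1 ⇒ out+=2
emit(1) @ H1 ⇒ out+=1
H0 returns (0, ())
H1 returns [2, 1, (0, ())]
H2 returns [2, 1, (0, ())]
= [2, 1, (0, ())]

Answer: [2, 1, (0, ())]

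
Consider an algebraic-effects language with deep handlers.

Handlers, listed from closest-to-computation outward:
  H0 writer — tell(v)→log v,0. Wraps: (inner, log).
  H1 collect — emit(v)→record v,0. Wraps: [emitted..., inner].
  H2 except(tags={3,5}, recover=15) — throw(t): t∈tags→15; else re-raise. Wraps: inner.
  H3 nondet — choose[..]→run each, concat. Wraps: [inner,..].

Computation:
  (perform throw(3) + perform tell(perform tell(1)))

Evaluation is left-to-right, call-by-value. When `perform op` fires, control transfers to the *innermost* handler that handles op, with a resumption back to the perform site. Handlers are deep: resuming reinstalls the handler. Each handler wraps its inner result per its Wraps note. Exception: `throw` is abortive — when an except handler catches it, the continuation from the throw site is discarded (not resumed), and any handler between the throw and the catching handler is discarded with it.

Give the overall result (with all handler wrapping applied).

Answer: [15]

Evaluation trace:
throw(3) @ H2 caught ⇒ 15
H3 returns [15]
= [15]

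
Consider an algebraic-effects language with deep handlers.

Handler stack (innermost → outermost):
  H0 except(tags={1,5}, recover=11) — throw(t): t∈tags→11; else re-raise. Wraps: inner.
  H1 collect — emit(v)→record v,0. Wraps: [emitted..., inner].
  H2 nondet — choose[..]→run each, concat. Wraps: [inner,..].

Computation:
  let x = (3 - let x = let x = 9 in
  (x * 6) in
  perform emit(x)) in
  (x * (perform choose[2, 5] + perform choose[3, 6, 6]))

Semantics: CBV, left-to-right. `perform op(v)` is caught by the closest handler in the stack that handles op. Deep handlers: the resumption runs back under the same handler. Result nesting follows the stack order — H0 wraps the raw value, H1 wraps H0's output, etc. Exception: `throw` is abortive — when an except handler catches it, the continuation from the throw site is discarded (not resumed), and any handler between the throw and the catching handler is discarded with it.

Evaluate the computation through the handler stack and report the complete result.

Answer: [[54, 15], [54, 24], [54, 24], [54, 24], [54, 33], [54, 33]]

Step-by-step:
emit(54) @ H1 ⇒ out+=54
choose[2, 5] @ H2
  branch[0] choose=2:
    choose[3, 6, 6] @ H2
      branch[0] choose=3:
        H0 returns 15
        H1 returns [54, 15]
        H2 returns [[54, 15]]
      branch[1] choose=6:
        H0 returns 24
        H1 returns [54, 24]
        H2 returns [[54, 24]]
      branch[2] choose=6:
        H0 returns 24
        H1 returns [54, 24]
        H2 returns [[54, 24]]
  branch[1] choose=5:
    choose[3, 6, 6] @ H2
      branch[0] choose=3:
        H0 returns 24
        H1 returns [54, 24]
        H2 returns [[54, 24]]
      branch[1] choose=6:
        H0 returns 33
        H1 returns [54, 33]
        H2 returns [[54, 33]]
      branch[2] choose=6:
        H0 returns 33
        H1 returns [54, 33]
        H2 returns [[54, 33]]
= [[54, 15], [54, 24], [54, 24], [54, 24], [54, 33], [54, 33]]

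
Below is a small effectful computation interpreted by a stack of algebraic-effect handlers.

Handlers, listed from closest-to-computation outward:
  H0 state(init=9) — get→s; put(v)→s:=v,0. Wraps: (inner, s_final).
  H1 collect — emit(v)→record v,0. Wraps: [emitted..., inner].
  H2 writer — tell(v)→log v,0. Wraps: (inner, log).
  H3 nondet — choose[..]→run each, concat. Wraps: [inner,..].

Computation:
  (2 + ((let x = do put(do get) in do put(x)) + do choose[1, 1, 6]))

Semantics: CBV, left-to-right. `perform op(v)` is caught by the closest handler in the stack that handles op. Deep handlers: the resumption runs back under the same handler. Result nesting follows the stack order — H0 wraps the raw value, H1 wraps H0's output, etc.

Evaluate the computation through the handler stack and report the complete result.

Answer: [([(3, 0)], ()), ([(3, 0)], ()), ([(8, 0)], ())]

Step-by-step:
get @ H0 ⇒ 9
put(9) @ H0 ⇒ s:=9
put(0) @ H0 ⇒ s:=0
choose[1, 1, 6] @ H3
  branch[0] choose=1:
    H0 returns (3, 0)
    H1 returns [(3, 0)]
    H2 returns ([(3, 0)], ())
    H3 returns [([(3, 0)], ())]
  branch[1] choose=1:
    H0 returns (3, 0)
    H1 returns [(3, 0)]
    H2 returns ([(3, 0)], ())
    H3 returns [([(3, 0)], ())]
  branch[2] choose=6:
    H0 returns (8, 0)
    H1 returns [(8, 0)]
    H2 returns ([(8, 0)], ())
    H3 returns [([(8, 0)], ())]
= [([(3, 0)], ()), ([(3, 0)], ()), ([(8, 0)], ())]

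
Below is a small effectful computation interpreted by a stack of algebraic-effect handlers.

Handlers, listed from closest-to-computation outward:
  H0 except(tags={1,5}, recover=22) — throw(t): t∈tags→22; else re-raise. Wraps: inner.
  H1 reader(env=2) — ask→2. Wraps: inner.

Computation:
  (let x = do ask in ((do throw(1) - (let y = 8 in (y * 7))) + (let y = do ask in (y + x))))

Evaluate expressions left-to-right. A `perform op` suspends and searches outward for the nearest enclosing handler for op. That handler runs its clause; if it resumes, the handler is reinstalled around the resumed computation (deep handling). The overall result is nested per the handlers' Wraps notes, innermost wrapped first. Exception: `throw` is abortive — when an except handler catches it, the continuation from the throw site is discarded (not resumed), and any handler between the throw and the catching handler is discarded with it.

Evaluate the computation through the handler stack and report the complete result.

Answer: 22

Working:
ask @ H1 ⇒ 2
throw(1) @ H0 caught ⇒ 22
H1 returns 22
= 22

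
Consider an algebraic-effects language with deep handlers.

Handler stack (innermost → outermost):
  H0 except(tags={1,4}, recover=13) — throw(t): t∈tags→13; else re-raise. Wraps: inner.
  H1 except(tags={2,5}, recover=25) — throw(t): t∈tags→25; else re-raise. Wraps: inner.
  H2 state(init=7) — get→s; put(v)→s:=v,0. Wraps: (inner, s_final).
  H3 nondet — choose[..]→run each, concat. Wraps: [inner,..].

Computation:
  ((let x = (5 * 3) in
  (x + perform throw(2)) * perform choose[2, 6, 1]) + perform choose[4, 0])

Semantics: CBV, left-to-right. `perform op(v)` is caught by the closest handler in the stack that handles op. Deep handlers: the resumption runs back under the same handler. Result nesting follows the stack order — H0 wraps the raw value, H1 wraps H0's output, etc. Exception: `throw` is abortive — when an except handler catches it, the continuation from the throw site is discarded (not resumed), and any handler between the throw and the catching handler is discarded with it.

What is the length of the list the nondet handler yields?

Evaluation trace:
throw(2) @ H0 re-raised
throw(2) @ H1 caught ⇒ 25
H2 returns (25, 7)
H3 returns [(25, 7)]
= [(25, 7)]

Answer: 1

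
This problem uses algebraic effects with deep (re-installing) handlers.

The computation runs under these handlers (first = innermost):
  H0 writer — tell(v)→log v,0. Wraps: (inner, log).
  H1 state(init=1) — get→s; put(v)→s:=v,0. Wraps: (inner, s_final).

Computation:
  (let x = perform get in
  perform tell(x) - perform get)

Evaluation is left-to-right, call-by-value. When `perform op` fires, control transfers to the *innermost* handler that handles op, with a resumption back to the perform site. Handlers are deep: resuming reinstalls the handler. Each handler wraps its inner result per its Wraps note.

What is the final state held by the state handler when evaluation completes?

Evaluation trace:
get @ H1 ⇒ 1
tell(1) @ H0 ⇒ log+=1
get @ H1 ⇒ 1
H0 returns (-1, (1))
H1 returns ((-1, (1)), 1)
= ((-1, (1)), 1)

Answer: 1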